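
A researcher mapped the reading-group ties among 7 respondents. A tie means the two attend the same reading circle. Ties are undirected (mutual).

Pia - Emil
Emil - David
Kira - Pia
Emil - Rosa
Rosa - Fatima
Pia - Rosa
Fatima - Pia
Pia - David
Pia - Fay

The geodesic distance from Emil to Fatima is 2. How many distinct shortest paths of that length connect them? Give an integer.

The shortest distance is 2. The length-2 paths are: Emil–Pia–Fatima; Emil–Rosa–Fatima.
That gives 2 distinct shortest paths.

2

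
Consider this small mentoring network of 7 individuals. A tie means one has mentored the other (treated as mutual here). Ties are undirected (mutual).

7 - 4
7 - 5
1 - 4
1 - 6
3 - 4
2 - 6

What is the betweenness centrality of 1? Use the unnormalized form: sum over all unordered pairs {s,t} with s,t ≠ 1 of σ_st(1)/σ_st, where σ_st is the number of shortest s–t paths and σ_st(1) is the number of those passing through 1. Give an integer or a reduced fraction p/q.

8

Pairs whose geodesics pass through 1 — 7–2: 1; 7–6: 1; 4–2: 1; 4–6: 1; 2–3: 1; 2–5: 1; 3–6: 1; 5–6: 1.
All other pairs contribute 0.
Summing the contributions gives betweenness(1) = 8.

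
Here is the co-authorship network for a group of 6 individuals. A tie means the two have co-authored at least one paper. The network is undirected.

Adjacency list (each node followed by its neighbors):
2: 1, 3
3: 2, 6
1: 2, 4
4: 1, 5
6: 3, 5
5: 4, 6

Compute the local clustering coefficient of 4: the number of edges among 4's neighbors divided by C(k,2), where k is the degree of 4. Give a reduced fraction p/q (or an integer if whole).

0

4's neighbors: 1 and 5 (k = 2).
Possible neighbor pairs: C(2,2) = 1. Edges among them: none → e = 0.
Clustering(4) = 0/1.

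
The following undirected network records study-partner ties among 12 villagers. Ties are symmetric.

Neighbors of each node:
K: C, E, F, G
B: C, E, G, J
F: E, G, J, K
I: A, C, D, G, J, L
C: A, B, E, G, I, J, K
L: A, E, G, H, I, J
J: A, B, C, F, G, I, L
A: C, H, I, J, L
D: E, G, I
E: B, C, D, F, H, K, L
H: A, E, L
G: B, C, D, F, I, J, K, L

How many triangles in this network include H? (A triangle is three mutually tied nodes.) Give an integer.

H's neighbors: A, E, and L.
Neighbor pairs that are themselves tied: H–A–L; H–E–L. Each forms one triangle with H, for 2 in total.

2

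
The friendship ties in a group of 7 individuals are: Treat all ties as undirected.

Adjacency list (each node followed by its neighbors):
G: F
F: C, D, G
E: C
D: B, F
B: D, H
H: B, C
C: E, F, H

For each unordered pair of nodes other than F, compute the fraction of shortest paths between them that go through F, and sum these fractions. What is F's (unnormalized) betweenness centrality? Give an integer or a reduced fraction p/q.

7

Pairs whose geodesics pass through F — E–G: 1; E–D: 1; G–C: 1; G–B: 1; G–D: 1; G–H: 1; C–D: 1.
All other pairs contribute 0.
Summing the contributions gives betweenness(F) = 7.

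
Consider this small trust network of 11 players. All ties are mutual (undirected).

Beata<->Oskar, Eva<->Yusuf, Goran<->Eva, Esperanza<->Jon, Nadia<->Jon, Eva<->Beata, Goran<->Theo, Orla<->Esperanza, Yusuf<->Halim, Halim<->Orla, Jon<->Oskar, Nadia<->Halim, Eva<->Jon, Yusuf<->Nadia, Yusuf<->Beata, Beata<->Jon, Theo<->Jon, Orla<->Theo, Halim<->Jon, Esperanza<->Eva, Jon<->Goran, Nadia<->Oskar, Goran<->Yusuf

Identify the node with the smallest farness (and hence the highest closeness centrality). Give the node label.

Jon

Farness (sum of distances to all others) for each node — Beata:17, Esperanza:17, Eva:15, Goran:16, Halim:16, Jon:12, Nadia:16, Orla:19, Oskar:18, Theo:17, Yusuf:15.
The smallest farness is 12, for Jon, so Jon has the highest closeness.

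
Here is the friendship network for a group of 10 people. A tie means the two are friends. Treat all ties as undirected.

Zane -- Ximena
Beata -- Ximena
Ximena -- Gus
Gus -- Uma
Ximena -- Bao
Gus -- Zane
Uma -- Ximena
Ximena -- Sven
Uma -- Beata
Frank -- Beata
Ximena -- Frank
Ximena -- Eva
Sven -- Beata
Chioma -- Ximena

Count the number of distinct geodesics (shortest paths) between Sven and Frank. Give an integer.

2

The shortest distance is 2. The length-2 paths are: Sven–Ximena–Frank; Sven–Beata–Frank.
That gives 2 distinct shortest paths.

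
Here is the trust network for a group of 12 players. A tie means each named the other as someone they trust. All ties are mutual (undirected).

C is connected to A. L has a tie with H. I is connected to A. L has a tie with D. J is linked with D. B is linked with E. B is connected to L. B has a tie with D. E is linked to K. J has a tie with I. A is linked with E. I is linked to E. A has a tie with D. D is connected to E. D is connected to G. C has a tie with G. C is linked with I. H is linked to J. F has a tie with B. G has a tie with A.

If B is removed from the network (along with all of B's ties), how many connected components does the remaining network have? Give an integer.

Without B, the remaining ties split the others into: {A, C, D, E, G, H, I, J, K, L}; {F}.
That's 2 separate components.

2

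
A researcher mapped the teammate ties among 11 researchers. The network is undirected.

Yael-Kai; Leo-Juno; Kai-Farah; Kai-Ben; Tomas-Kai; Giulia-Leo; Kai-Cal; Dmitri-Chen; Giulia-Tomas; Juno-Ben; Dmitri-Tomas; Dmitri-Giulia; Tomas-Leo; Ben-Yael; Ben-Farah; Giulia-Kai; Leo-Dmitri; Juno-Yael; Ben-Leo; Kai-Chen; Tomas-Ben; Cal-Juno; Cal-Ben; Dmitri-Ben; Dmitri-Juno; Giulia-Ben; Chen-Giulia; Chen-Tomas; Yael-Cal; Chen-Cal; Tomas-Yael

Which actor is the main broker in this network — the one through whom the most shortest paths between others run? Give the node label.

Unnormalized betweenness of each node: Ben:107/12, Cal:41/30, Chen:7/6, Dmitri:97/60, Farah:0, Giulia:67/60, Juno:3/2, Kai:89/20, Leo:7/12, Tomas:49/20, Yael:5/6.
Ben has the largest value, 107/12, making it the main broker — the node through which the most shortest paths run.

Ben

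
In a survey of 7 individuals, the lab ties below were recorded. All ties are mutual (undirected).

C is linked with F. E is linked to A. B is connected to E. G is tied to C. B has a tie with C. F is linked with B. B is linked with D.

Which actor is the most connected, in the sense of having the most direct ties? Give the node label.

Degrees — A:1, B:4, C:3, D:1, E:2, F:2, G:1.
The maximum is 4, attained only by B.

B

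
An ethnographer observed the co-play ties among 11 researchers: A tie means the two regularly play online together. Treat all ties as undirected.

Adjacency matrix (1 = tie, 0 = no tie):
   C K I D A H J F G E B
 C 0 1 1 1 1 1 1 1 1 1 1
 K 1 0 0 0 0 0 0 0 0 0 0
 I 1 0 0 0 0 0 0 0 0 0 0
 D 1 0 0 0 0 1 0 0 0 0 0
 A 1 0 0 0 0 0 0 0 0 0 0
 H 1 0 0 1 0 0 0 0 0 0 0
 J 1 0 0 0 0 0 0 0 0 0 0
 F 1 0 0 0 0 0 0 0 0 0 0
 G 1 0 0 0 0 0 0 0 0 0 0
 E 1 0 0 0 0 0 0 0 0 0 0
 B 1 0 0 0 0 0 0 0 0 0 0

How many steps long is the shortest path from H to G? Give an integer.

2

One shortest route is H – C – G, which uses 2 edges, and H and G are not directly tied, so nothing shorter exists. So d(H,G) = 2.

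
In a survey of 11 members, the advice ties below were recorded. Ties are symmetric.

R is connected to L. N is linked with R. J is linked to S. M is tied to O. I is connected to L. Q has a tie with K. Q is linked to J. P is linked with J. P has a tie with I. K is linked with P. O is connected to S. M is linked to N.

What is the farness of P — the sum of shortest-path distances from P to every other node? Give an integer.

Distances from P: I:1, J:1, K:1, L:2, M:4, N:4, O:3, Q:2, R:3, S:2.
Sum = 1 + 1 + 1 + 2 + 4 + 4 + 3 + 2 + 3 + 2 = 23.

23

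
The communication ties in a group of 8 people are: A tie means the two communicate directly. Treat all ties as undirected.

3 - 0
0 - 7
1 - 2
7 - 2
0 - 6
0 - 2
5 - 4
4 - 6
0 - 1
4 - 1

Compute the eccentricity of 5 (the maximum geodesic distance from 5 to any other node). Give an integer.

4

Distances from 5: 0:3, 1:2, 2:3, 3:4, 4:1, 6:2, 7:4.
The largest is 4 (to 3 and 7), so the eccentricity of 5 is 4.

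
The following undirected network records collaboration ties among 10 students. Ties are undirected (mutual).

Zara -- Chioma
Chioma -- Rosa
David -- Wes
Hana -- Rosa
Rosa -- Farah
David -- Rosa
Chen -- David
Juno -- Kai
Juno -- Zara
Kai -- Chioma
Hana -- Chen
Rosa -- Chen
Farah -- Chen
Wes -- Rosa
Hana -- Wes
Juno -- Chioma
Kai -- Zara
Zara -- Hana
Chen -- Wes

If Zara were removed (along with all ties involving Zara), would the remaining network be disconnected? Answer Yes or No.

Even without Zara, every remaining node can still reach every other (the residual graph is connected), so Zara is not a cut vertex.

No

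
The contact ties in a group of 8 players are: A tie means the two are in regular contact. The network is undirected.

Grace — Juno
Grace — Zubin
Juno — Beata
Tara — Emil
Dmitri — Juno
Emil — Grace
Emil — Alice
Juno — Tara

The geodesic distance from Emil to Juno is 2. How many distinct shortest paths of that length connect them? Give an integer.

The shortest distance is 2. The length-2 paths are: Emil–Grace–Juno; Emil–Tara–Juno.
That gives 2 distinct shortest paths.

2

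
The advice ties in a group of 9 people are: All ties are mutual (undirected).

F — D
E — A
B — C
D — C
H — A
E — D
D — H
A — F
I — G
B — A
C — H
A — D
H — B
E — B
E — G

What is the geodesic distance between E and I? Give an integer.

2

One shortest route is E – G – I, which uses 2 edges, and E and I are not directly tied, so nothing shorter exists. So d(E,I) = 2.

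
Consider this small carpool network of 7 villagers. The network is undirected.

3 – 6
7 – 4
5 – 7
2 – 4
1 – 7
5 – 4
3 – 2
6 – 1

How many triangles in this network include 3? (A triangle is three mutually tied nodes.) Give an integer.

3's neighbors are 2 and 6, but none of them are tied to each other, so no triangle contains 3.

0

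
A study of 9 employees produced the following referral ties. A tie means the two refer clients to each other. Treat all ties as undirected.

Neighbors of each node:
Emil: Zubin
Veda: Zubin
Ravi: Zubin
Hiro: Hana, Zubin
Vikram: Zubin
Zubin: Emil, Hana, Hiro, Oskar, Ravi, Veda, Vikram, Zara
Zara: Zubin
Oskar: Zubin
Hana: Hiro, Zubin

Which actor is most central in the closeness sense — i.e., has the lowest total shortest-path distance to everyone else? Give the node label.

Zubin

Farness (sum of distances to all others) for each node — Emil:15, Hana:14, Hiro:14, Oskar:15, Ravi:15, Veda:15, Vikram:15, Zara:15, Zubin:8.
The smallest farness is 8, for Zubin, so Zubin has the highest closeness.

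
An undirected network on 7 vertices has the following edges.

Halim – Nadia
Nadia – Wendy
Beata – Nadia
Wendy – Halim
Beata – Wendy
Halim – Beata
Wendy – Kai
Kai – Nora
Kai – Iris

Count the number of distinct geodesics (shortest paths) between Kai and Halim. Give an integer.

The shortest distance is 2, and the only length-2 path is Kai–Wendy–Halim. So there is exactly 1 shortest path.

1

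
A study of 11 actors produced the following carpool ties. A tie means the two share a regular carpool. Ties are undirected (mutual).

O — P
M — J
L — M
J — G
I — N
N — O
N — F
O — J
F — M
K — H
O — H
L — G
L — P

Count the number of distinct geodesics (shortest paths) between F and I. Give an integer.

The shortest distance is 2, and the only length-2 path is F–N–I. So there is exactly 1 shortest path.

1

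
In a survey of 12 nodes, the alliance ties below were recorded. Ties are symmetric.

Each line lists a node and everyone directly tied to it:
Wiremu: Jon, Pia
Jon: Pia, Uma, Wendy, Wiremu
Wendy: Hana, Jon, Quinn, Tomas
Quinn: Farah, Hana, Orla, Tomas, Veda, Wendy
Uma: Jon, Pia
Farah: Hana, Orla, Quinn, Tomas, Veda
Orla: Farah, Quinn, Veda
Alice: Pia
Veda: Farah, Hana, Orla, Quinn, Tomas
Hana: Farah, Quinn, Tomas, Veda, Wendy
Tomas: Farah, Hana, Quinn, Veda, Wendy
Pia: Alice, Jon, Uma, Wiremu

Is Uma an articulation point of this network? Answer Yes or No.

Even without Uma, every remaining node can still reach every other (the residual graph is connected), so Uma is not a cut vertex.

No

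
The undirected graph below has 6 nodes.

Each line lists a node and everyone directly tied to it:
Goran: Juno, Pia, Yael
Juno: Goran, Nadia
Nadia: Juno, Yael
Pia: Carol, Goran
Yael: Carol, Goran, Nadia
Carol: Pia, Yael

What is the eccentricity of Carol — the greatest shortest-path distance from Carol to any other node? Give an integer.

Distances from Carol: Goran:2, Juno:3, Nadia:2, Pia:1, Yael:1.
The largest is 3 (to Juno), so the eccentricity of Carol is 3.

3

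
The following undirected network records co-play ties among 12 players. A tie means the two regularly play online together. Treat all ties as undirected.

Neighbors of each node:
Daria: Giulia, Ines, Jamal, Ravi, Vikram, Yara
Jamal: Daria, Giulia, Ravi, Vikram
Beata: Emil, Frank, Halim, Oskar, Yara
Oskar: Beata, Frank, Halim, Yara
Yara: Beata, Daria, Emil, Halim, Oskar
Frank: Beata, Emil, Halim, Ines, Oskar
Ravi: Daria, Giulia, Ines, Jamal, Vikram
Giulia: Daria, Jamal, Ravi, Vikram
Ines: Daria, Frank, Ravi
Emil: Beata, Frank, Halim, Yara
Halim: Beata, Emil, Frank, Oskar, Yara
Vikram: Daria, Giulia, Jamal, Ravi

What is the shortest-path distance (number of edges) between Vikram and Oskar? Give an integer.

One shortest route is Vikram – Daria – Yara – Oskar, which uses 3 edges, and at distance 2 from Vikram we only reach {Ines, Yara}, which does not include Oskar. So d(Vikram,Oskar) = 3.

3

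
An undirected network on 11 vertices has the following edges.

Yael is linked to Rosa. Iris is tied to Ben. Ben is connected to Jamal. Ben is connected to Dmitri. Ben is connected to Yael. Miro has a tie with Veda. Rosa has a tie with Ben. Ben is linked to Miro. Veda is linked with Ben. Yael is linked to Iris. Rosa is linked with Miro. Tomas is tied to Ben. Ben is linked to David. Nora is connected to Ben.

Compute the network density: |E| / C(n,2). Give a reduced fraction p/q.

There are 14 edges and 11 nodes, so the maximum possible is C(11,2) = 55.
Density = 14/55.

14/55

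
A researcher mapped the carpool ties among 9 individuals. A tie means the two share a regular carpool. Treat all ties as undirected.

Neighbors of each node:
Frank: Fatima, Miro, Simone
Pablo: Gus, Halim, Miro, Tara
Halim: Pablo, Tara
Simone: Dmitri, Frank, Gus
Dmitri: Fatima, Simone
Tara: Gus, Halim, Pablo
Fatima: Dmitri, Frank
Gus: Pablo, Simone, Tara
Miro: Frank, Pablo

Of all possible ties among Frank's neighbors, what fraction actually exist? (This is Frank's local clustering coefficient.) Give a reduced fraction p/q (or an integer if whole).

0

Frank's neighbors: Fatima, Miro, and Simone (k = 3).
Possible neighbor pairs: C(3,2) = 3. Edges among them: none → e = 0.
Clustering(Frank) = 0/3 = 0.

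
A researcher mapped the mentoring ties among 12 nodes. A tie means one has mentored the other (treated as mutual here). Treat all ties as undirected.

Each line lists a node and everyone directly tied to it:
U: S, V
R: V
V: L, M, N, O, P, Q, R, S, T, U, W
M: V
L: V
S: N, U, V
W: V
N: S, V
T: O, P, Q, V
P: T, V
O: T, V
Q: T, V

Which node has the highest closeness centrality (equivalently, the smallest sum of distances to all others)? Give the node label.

Farness (sum of distances to all others) for each node — L:21, M:21, N:20, O:20, P:20, Q:20, R:21, S:19, T:18, U:20, V:11, W:21.
The smallest farness is 11, for V, so V has the highest closeness.

V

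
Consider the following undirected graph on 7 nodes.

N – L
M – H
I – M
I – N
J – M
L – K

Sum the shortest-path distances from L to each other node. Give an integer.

Distances from L: H:4, I:2, J:4, K:1, M:3, N:1.
Sum = 4 + 2 + 4 + 1 + 3 + 1 = 15.

15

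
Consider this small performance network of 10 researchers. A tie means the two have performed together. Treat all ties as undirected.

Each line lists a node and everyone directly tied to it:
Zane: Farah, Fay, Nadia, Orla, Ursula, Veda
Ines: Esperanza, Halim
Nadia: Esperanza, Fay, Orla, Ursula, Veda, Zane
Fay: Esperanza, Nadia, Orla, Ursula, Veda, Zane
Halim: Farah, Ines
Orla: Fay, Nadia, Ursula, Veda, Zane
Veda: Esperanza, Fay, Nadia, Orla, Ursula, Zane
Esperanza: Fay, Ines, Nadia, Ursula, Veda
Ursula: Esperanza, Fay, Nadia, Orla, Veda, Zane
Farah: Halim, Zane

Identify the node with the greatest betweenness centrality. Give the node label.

Unnormalized betweenness of each node: Esperanza:39/5, Farah:21/5, Fay:23/20, Halim:7/5, Ines:16/5, Nadia:23/20, Orla:0, Ursula:23/20, Veda:23/20, Zane:44/5.
Zane has the largest value, 44/5, making it the main broker — the node through which the most shortest paths run.

Zane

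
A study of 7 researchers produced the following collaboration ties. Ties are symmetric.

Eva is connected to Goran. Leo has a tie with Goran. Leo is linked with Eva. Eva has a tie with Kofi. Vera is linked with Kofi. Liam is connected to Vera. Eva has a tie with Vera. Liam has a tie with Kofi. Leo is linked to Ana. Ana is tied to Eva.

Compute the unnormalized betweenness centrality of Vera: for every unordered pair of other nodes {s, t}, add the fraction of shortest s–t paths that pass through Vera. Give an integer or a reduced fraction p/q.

2

Pairs whose geodesics pass through Vera — Eva–Liam: 1/2; Leo–Liam: 1/2; Ana–Liam: 1/2; Goran–Liam: 1/2.
All other pairs contribute 0.
Summing the contributions gives betweenness(Vera) = 2.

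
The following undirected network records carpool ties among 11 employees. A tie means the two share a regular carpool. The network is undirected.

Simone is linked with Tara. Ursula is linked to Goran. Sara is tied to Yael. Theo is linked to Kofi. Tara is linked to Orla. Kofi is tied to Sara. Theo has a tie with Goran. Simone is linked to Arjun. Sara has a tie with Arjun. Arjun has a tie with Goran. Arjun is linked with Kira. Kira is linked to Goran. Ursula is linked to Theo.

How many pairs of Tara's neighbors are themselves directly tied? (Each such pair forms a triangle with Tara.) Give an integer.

Tara's neighbors are Orla and Simone, but none of them are tied to each other, so no triangle contains Tara.

0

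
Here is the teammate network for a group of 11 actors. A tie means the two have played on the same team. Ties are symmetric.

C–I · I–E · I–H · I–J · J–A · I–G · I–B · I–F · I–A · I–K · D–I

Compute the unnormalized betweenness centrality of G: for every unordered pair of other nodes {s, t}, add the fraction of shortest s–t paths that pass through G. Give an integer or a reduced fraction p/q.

No shortest path between any pair of other nodes passes through G.
Summing the contributions gives betweenness(G) = 0.

0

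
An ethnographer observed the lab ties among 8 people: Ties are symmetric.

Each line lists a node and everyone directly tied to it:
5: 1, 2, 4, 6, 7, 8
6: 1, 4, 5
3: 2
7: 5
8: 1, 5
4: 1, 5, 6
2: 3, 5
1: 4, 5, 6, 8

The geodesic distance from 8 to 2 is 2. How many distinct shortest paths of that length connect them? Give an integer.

The shortest distance is 2, and the only length-2 path is 8–5–2. So there is exactly 1 shortest path.

1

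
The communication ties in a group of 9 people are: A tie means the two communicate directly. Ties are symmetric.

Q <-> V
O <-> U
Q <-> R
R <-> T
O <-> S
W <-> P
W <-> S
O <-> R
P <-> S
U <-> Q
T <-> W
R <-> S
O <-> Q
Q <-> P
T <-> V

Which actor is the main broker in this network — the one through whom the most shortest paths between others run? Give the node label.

Unnormalized betweenness of each node: O:43/15, P:61/30, Q:233/30, R:17/5, S:3, T:12/5, U:0, V:5/6, W:17/10.
Q has the largest value, 233/30, making it the main broker — the node through which the most shortest paths run.

Q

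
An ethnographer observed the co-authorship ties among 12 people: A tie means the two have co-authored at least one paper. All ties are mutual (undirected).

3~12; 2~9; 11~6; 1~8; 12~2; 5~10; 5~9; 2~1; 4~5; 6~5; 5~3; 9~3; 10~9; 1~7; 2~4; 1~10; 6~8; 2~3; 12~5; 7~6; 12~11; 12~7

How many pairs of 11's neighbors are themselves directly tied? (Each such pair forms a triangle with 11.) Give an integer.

11's neighbors are 6 and 12, but none of them are tied to each other, so no triangle contains 11.

0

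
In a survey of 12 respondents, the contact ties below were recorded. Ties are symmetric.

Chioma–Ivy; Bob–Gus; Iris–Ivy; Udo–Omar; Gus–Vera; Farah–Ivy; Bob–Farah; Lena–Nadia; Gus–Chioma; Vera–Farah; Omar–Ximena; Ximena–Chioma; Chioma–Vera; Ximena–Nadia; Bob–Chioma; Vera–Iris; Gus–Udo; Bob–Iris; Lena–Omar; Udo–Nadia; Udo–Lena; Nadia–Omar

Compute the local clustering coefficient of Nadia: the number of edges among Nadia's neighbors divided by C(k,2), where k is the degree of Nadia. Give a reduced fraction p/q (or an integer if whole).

2/3

Nadia's neighbors: Lena, Omar, Udo, and Ximena (k = 4).
Possible neighbor pairs: C(4,2) = 6. Edges among them: Lena–Omar, Lena–Udo, Omar–Udo, Omar–Ximena → e = 4.
Clustering(Nadia) = 4/6 = 2/3.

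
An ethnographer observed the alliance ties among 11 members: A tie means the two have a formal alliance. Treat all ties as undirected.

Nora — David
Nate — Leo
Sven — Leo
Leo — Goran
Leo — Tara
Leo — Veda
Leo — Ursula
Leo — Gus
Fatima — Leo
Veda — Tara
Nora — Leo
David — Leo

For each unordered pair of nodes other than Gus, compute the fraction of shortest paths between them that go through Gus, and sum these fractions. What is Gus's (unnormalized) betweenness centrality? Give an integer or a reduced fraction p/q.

0

No shortest path between any pair of other nodes passes through Gus.
Summing the contributions gives betweenness(Gus) = 0.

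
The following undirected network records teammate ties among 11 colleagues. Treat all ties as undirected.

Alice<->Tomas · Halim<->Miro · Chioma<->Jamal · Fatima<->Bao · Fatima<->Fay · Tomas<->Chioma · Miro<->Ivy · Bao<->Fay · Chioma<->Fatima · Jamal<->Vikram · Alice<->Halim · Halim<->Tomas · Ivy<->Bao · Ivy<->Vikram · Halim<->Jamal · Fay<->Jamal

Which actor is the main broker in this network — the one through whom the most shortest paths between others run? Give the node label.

Jamal

Unnormalized betweenness of each node: Alice:0, Bao:13/3, Chioma:13/2, Fatima:11/3, Fay:3, Halim:23/2, Ivy:17/3, Jamal:37/3, Miro:23/6, Tomas:11/3, Vikram:3/2.
Jamal has the largest value, 37/3, making it the main broker — the node through which the most shortest paths run.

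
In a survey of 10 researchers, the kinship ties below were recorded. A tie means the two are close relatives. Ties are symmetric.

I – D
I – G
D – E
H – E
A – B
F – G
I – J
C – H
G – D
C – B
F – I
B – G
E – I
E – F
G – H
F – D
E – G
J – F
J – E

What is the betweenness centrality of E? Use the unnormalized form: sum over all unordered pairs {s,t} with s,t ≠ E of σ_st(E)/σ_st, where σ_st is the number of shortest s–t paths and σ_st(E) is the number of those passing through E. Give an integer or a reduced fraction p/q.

35/6

Pairs whose geodesics pass through E — I–H: 1/2; I–C: 1/3; H–J: 1; H–F: 1/2; H–D: 1/2; J–G: 1/3; J–D: 1/3; J–B: 1/3; J–C: 1; J–A: 1/3; F–C: 1/3; D–C: 1/3.
All other pairs contribute 0.
Summing the contributions gives betweenness(E) = 35/6.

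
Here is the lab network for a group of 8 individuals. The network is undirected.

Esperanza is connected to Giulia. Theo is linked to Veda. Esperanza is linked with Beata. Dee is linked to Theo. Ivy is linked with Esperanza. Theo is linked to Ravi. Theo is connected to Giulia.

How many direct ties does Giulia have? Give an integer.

Giulia is directly tied to Esperanza and Theo. That is 2 neighbors, so the degree of Giulia is 2.

2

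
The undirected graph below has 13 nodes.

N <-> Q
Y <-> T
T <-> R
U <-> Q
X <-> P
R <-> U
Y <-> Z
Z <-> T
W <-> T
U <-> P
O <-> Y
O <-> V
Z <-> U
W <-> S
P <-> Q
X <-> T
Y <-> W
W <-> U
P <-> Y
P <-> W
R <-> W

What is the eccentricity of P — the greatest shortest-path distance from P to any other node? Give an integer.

Distances from P: N:2, O:2, Q:1, R:2, S:2, T:2, U:1, V:3, W:1, X:1, Y:1, Z:2.
The largest is 3 (to V), so the eccentricity of P is 3.

3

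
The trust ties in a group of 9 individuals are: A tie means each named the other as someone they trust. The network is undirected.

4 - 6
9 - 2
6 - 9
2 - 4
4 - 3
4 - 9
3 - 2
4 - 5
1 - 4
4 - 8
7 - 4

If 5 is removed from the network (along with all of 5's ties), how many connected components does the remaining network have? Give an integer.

1

5's neighbors (4) remain reachable from one another through other ties, so the rest of the network stays in one piece.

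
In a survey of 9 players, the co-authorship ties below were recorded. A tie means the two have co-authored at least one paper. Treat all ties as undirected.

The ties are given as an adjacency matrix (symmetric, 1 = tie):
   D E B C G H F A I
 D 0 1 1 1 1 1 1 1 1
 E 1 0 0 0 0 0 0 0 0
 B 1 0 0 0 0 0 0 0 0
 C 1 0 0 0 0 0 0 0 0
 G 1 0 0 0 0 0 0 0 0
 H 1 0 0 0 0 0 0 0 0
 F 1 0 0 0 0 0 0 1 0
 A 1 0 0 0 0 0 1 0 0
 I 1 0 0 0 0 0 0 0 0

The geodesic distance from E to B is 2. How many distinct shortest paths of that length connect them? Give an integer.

The shortest distance is 2, and the only length-2 path is E–D–B. So there is exactly 1 shortest path.

1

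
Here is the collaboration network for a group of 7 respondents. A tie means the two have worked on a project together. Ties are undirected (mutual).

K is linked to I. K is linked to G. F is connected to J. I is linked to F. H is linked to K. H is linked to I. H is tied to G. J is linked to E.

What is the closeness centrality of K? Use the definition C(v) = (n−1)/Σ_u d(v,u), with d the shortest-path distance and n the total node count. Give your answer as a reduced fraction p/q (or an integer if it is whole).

Distances from K: E:4, F:2, G:1, H:1, I:1, J:3. Sum = 12.
n = 7, so closeness = 6/12 = 1/2.

1/2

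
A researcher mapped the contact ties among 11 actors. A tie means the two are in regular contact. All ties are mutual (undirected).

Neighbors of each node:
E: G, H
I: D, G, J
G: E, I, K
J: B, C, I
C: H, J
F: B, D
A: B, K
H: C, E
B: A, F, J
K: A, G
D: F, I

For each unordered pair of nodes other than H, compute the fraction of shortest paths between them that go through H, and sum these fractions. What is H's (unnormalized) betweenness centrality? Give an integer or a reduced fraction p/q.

8/3

Pairs whose geodesics pass through H — C–K: 1/3; C–G: 1/2; C–E: 1; J–E: 1/2; B–E: 1/3.
All other pairs contribute 0.
Summing the contributions gives betweenness(H) = 8/3.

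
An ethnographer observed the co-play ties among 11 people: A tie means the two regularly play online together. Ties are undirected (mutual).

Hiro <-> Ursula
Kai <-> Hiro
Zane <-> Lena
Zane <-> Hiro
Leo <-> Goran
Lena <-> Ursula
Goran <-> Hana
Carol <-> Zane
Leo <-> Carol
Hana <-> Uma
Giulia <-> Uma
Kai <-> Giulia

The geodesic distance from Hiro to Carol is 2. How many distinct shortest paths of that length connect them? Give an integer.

1

The shortest distance is 2, and the only length-2 path is Hiro–Zane–Carol. So there is exactly 1 shortest path.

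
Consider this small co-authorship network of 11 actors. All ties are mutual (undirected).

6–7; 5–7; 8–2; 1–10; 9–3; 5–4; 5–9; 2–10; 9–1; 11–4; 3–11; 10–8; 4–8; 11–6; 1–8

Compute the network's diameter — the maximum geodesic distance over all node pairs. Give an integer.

4

Eccentricity of each node (its greatest distance to any other): 1:4, 2:4, 3:4, 4:2, 5:3, 6:4, 7:4, 8:3, 9:3, 10:4, 11:3.
The maximum eccentricity is 4, realized for instance by the pair 1–6 via 1 – 9 – 3 – 11 – 6. So the diameter is 4.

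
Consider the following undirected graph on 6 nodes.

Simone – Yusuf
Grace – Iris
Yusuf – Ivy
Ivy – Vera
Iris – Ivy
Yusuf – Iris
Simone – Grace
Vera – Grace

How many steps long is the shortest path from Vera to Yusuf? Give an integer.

2

One shortest route is Vera – Ivy – Yusuf, which uses 2 edges, and Vera and Yusuf are not directly tied, so nothing shorter exists. So d(Vera,Yusuf) = 2.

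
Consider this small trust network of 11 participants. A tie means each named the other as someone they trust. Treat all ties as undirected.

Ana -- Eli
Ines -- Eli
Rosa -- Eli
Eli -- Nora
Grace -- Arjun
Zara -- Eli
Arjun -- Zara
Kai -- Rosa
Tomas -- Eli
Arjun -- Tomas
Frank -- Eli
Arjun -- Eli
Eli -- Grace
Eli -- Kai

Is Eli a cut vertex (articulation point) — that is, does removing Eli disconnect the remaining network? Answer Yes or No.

Yes

Removing Eli leaves {Arjun, Grace, Tomas, and Zara} with no path to {Frank}, so the network splits into 6 components. Eli is a cut vertex.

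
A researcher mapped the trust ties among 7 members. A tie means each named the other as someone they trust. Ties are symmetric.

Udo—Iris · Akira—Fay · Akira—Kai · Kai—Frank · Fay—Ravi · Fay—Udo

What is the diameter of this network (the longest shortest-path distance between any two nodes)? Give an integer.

Eccentricity of each node (its greatest distance to any other): Akira:3, Fay:3, Frank:5, Iris:5, Kai:4, Ravi:4, Udo:4.
The maximum eccentricity is 5, realized for instance by the pair Iris–Frank via Iris – Udo – Fay – Akira – Kai – Frank. So the diameter is 5.

5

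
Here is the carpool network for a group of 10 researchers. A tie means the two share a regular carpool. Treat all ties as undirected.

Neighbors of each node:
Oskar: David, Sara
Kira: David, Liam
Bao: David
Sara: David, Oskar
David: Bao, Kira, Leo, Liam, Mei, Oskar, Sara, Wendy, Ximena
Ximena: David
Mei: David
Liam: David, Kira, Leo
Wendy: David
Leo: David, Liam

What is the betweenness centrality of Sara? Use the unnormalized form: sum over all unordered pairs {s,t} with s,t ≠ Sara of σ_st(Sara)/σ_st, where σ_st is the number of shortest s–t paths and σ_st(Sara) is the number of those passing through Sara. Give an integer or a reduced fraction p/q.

0

No shortest path between any pair of other nodes passes through Sara.
Summing the contributions gives betweenness(Sara) = 0.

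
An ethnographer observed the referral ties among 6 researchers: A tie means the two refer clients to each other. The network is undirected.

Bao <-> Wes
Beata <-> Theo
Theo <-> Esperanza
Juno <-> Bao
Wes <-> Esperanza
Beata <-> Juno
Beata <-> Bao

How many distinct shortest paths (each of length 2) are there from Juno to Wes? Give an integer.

1

The shortest distance is 2, and the only length-2 path is Juno–Bao–Wes. So there is exactly 1 shortest path.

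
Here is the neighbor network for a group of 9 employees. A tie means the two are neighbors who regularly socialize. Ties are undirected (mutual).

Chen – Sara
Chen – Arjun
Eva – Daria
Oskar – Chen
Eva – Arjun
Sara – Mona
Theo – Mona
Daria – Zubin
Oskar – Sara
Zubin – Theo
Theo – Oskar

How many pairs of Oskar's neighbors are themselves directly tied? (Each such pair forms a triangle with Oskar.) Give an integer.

Oskar's neighbors: Chen, Sara, and Theo.
Neighbor pairs that are themselves tied: Oskar–Chen–Sara. Each forms one triangle with Oskar, for 1 in total.

1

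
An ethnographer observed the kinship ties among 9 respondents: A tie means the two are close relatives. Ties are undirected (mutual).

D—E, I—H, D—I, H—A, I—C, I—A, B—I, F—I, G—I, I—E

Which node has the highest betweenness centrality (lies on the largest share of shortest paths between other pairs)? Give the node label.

Unnormalized betweenness of each node: A:0, B:0, C:0, D:0, E:0, F:0, G:0, H:0, I:26.
I has the largest value, 26, making it the main broker — the node through which the most shortest paths run.

I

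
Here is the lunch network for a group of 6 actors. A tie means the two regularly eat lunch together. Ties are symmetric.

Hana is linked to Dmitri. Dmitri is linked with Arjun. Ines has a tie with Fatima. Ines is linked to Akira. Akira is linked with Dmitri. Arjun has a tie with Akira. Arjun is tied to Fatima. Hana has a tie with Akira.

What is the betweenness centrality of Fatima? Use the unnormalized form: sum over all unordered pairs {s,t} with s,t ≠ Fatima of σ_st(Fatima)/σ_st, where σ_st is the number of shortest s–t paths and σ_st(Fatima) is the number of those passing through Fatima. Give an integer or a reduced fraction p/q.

1/2

Pairs whose geodesics pass through Fatima — Arjun–Ines: 1/2.
All other pairs contribute 0.
Summing the contributions gives betweenness(Fatima) = 1/2.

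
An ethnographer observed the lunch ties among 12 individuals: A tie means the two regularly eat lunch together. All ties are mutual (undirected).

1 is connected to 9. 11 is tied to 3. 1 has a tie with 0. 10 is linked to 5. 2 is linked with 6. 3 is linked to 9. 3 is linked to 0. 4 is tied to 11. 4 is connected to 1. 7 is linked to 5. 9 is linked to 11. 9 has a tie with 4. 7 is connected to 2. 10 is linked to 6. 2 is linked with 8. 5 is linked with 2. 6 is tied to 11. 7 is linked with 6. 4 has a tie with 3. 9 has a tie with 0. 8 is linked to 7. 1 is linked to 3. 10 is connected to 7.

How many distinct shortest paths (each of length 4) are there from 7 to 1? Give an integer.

3

The shortest distance is 4. The length-4 paths are: 7–6–11–3–1; 7–6–11–4–1; 7–6–11–9–1.
That gives 3 distinct shortest paths.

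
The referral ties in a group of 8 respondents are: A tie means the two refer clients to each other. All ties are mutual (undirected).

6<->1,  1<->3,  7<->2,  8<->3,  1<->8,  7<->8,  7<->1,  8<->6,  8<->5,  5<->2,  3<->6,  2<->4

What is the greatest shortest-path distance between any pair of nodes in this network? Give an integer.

4

Eccentricity of each node (its greatest distance to any other): 1:3, 2:3, 3:4, 4:4, 5:2, 6:4, 7:2, 8:3.
The maximum eccentricity is 4, realized for instance by the pair 6–4 via 6 – 1 – 7 – 2 – 4. So the diameter is 4.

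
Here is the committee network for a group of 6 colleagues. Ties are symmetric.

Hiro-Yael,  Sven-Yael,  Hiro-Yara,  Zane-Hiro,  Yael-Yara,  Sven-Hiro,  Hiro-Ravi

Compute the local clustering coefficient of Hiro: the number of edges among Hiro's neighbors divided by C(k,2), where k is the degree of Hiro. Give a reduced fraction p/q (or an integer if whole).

1/5

Hiro's neighbors: Ravi, Sven, Yael, Yara, and Zane (k = 5).
Possible neighbor pairs: C(5,2) = 10. Edges among them: Sven–Yael, Yael–Yara → e = 2.
Clustering(Hiro) = 2/10 = 1/5.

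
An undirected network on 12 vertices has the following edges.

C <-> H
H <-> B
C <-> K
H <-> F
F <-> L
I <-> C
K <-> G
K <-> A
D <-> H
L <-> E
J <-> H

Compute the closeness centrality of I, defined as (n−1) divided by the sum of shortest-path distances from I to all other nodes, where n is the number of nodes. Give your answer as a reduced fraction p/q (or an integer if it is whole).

Distances from I: A:3, B:3, C:1, D:3, E:5, F:3, G:3, H:2, J:3, K:2, L:4. Sum = 32.
n = 12, so closeness = 11/32.

11/32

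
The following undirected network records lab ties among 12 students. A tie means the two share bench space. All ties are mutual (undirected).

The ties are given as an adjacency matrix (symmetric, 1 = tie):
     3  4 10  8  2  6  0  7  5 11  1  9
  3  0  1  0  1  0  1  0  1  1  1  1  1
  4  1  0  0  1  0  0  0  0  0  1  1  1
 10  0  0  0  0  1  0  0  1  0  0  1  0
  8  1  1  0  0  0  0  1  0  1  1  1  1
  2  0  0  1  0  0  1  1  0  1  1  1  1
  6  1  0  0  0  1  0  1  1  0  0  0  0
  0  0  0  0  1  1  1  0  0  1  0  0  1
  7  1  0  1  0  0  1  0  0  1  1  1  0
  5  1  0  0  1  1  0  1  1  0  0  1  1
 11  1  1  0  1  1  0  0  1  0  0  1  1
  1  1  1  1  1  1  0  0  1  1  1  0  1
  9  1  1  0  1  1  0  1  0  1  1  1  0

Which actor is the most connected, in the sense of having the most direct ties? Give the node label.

1

Degrees — 0:5, 1:9, 2:7, 3:8, 4:5, 5:7, 6:4, 7:6, 8:7, 9:8, 10:3, 11:7.
The maximum is 9, attained only by 1.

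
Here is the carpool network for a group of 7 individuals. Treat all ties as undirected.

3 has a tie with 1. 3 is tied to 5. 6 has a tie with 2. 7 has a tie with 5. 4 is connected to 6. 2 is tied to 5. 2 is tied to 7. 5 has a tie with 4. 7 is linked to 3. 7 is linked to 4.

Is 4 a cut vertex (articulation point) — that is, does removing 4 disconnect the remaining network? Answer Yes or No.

No

Even without 4, every remaining node can still reach every other (the residual graph is connected), so 4 is not a cut vertex.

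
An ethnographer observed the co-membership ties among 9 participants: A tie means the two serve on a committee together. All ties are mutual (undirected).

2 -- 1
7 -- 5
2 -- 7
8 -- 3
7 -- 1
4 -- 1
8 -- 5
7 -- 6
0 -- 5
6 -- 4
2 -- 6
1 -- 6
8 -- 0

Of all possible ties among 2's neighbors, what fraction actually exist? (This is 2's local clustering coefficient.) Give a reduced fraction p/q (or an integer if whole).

1

2's neighbors: 1, 6, and 7 (k = 3).
Possible neighbor pairs: C(3,2) = 3. Edges among them: 1–6, 1–7, 6–7 → e = 3.
Clustering(2) = 3/3 = 1.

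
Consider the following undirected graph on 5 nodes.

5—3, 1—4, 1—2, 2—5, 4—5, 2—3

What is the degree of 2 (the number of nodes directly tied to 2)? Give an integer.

2 is directly tied to 1, 3, and 5. That is 3 neighbors, so the degree of 2 is 3.

3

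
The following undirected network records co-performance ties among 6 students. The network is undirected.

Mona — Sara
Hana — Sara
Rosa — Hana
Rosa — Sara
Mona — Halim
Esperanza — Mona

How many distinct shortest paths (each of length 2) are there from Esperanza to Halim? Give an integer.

1

The shortest distance is 2, and the only length-2 path is Esperanza–Mona–Halim. So there is exactly 1 shortest path.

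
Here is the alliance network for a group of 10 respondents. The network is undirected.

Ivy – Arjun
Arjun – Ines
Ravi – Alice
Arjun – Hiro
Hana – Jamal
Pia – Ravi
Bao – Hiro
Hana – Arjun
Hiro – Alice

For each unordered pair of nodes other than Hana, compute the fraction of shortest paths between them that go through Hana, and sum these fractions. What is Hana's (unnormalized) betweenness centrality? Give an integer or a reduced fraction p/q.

Pairs whose geodesics pass through Hana — Pia–Jamal: 1; Ivy–Jamal: 1; Hiro–Jamal: 1; Ravi–Jamal: 1; Ines–Jamal: 1; Alice–Jamal: 1; Arjun–Jamal: 1; Bao–Jamal: 1.
All other pairs contribute 0.
Summing the contributions gives betweenness(Hana) = 8.

8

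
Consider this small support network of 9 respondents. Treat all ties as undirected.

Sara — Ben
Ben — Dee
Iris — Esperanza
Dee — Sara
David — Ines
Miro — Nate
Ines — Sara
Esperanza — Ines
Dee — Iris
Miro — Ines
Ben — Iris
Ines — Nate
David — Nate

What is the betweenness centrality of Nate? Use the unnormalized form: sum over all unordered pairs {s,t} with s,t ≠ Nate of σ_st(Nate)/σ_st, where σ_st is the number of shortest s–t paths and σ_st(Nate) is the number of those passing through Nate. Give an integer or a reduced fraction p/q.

Pairs whose geodesics pass through Nate — David–Miro: 1/2.
All other pairs contribute 0.
Summing the contributions gives betweenness(Nate) = 1/2.

1/2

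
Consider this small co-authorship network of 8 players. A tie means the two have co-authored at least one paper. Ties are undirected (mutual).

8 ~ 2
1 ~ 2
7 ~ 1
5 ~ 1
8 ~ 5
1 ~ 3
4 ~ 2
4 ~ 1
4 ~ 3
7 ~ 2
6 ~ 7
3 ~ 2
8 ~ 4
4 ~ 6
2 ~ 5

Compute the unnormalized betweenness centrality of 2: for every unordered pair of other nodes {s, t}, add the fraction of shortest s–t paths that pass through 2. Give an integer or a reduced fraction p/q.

22/5

Pairs whose geodesics pass through 2 — 8–3: 1/2; 8–7: 1; 8–1: 1/3; 4–5: 1/3; 4–7: 1/3; 3–5: 1/2; 3–7: 1/2; 5–7: 1/2; 5–6: 2/5.
All other pairs contribute 0.
Summing the contributions gives betweenness(2) = 22/5.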